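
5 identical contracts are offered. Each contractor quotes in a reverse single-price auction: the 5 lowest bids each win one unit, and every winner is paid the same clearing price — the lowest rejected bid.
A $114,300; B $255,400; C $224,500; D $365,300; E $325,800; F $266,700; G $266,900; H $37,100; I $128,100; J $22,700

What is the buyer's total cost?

Sorting: 22,700 (J), 37,100 (H), 114,300 (A), 128,100 (I), 224,500 (C), 255,400 (B), 266,700 (F), …
Lowest 5: J, H, A, I, C.
Lowest unsuccessful bid: $255,400 → clearing price.
Total cost = 5 × $255,400 = $1,277,000.

Total cost: $1,277,000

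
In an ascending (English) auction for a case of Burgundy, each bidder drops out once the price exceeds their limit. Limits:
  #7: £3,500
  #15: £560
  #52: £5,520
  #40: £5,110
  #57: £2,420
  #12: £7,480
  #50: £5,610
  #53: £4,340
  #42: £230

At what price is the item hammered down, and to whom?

Limits ranked: 7,480 (#12) > 5,610 (#50) > 5,520 (#52) > 5,110 (#40) > 4,340 (#53) > 3,500 (#7) > …
Once the price passes £5,610, only #12 is left; the hammer falls at #50's limit of £5,610.

#12 wins at £5,610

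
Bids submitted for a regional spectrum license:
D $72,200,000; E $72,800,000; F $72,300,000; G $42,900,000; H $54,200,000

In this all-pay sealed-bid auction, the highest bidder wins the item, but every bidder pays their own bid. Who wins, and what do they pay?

Rule: the highest bidder wins the item, but every bidder pays their own bid.
Bids in order: 72,800,000 (E) > 72,300,000 (F) > 72,200,000 (D) > 54,200,000 (H) > 42,900,000 (G)
E is highest and takes the item; every bidder forfeits their bid.

E pays $72,800,000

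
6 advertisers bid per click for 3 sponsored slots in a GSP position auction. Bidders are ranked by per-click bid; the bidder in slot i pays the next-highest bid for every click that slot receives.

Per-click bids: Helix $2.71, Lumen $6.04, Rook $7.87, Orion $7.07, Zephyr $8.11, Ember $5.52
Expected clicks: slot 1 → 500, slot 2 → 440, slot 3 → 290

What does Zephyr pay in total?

Per-click bids in order: $8.11 (Zephyr) > $7.87 (Rook) > $7.07 (Orion) > $6.04 (Lumen) > …
Zephyr holds slot 1 → pays next bid $7.87 × 500 clicks = $3935.00.

Zephyr pays $3935.00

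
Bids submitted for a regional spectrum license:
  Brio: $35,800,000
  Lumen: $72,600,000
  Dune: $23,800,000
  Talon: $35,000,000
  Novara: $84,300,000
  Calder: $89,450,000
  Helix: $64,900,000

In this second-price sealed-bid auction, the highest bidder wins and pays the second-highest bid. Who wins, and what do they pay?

Bids in order: 89,450,000 (Calder) > 84,300,000 (Novara) > 72,600,000 (Lumen) > 64,900,000 (Helix) > 35,800,000 (Brio) > 35,000,000 (Talon) > …
Calder is highest; pays the second-highest bid, $84,300,000.

Calder pays $84,300,000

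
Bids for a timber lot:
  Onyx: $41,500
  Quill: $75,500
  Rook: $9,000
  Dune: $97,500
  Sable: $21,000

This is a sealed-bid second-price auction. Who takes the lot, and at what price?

Dune pays $75,500

Bids ranked: 97,500 (Dune) > 75,500 (Quill) > 41,500 (Onyx) > 21,000 (Sable) > 9,000 (Rook)
Second-price: Dune pays Quill's bid of $75,500.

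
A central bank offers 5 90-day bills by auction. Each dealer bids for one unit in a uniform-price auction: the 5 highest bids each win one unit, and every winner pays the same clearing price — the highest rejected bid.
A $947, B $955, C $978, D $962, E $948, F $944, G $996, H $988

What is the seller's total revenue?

Total revenue: $4,740

Ordering the bids: 996 (G), 988 (H), 978 (C), 962 (D), 955 (B), 948 (E), 947 (A), …
Winners (5 units): G, H, C, D, B.
First losing bid is E's $948, which sets the uniform price.
Total revenue = 5 × $948 = $4,740.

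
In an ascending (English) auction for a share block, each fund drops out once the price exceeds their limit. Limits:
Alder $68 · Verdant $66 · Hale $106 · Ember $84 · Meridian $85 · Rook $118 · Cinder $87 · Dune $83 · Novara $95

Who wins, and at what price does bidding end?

Sorting limits: 118 (Rook) > 106 (Hale) > 95 (Novara) > 87 (Cinder) > 85 (Meridian) > 84 (Ember) > …
Bidding ends when Hale exits at $106; Rook takes it.

Rook wins at $106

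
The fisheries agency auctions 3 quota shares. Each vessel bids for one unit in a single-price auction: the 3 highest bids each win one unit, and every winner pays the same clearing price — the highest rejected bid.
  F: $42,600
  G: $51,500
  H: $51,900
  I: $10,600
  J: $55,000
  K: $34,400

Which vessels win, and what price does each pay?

J, H, G; each pays $42,600

Bids ranked high→low: 55,000 (J), 51,900 (H), 51,500 (G), 42,600 (F), 34,400 (K), …
Winners (3 units): J, H, G.
Highest unsuccessful bid: $42,600 → clearing price.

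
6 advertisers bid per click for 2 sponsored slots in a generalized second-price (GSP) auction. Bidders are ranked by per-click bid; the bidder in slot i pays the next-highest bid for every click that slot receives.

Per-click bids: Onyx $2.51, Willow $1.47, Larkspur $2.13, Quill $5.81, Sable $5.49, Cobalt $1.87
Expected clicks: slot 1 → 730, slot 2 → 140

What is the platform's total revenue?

Total revenue: $4359.10

Per-click bids in order: $5.81 (Quill) > $5.49 (Sable) > $2.51 (Onyx) > …
Slot 1: Quill pays $5.49 × 730 = $4007.70
Slot 2: Sable pays $2.51 × 140 = $351.40
Total = $4359.10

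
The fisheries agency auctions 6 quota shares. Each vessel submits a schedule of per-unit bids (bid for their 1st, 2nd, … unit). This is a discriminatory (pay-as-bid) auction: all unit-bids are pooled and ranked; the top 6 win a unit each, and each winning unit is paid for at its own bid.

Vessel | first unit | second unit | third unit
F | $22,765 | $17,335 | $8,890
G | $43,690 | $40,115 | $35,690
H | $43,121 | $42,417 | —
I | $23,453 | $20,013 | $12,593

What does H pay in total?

All unit-bids, highest first — top 6: 43,690 (G-1), 43,121 (H-1), 42,417 (H-2), 40,115 (G-2), 35,690 (G-3), 23,453 (I-1)
Next rejected bid: $22,765 (not a price — pay-as-bid).
H's winning unit-bids: 43,121 + 42,417 = $85,538.

H pays $85,538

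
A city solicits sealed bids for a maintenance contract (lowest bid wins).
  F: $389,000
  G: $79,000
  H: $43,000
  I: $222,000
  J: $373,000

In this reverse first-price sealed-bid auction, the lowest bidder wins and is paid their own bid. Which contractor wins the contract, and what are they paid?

H is paid $43,000

Rule: the lowest bidder wins and is paid their own bid.
Sorting bids: 43,000 (H) < 79,000 (G) < 222,000 (I) < 373,000 (J) < 389,000 (F)
First-price: H is paid what they bid, $43,000.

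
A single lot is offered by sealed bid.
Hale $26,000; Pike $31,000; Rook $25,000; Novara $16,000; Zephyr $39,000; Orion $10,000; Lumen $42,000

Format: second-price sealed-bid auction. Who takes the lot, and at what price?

Rule: the highest bidder wins and pays the second-highest bid.
Bids ranked: 42,000 (Lumen) > 39,000 (Zephyr) > 31,000 (Pike) > 26,000 (Hale) > 25,000 (Rook) > 16,000 (Novara) > …
Second-price: Lumen pays Zephyr's bid of $39,000.

Lumen pays $39,000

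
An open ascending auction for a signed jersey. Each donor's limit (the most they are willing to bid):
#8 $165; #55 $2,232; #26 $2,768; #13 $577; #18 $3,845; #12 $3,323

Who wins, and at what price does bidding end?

#18 wins at $3,323

Ascending (English) auction: the price rises until one bidder remains; the winner pays the price at which the last rival dropped out.
Limits ranked: 3,845 (#18) > 3,323 (#12) > 2,768 (#26) > 2,232 (#55) > 577 (#13) > 165 (#8)
#12 is the last rival to drop out, at $3,323; #18 remains and wins at that price.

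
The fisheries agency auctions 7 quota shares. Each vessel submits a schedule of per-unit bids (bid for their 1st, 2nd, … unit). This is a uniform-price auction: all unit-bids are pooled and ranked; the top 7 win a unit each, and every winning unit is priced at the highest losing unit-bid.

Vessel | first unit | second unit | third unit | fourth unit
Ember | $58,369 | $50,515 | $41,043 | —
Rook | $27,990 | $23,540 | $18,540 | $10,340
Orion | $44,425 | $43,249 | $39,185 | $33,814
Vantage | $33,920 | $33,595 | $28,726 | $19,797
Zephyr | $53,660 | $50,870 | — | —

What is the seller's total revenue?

Merging the schedules and taking the best 7: 58,369 (Ember-1), 53,660 (Zephyr-1), 50,870 (Zephyr-2), 50,515 (Ember-2), 44,425 (Orion-1), 43,249 (Orion-2), 41,043 (Ember-3)
First bid not allocated: $39,185.
Allocation: Ember 3, Orion 2, Zephyr 2. Every unit priced at $39,185.
Revenue = 7 × 39,185 = $274,295.

Total revenue: $274,295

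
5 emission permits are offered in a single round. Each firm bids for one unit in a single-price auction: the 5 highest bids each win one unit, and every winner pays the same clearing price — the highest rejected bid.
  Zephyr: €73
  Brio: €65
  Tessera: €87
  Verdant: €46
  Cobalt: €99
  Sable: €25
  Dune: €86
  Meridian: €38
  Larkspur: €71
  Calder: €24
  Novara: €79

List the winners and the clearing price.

Cobalt, Tessera, Dune, Novara, Zephyr; each pays €71

Ordering the bids: 99 (Cobalt), 87 (Tessera), 86 (Dune), 79 (Novara), 73 (Zephyr), 71 (Larkspur), 65 (Brio), …
Winners (5 units): Cobalt, Tessera, Dune, Novara, Zephyr.
Highest unsuccessful bid: €71 → clearing price.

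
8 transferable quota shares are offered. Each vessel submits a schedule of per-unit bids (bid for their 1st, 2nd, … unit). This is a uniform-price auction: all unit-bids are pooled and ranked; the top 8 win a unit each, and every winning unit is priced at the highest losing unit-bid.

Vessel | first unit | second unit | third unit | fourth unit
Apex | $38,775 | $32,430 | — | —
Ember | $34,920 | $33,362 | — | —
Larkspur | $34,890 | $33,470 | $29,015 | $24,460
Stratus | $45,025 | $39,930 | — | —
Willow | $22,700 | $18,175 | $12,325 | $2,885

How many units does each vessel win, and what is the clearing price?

Apex 2, Ember 2, Larkspur 2, Stratus 2; clearing price $29,015

All unit-bids, highest first — top 8: 45,025 (Stratus-1), 39,930 (Stratus-2), 38,775 (Apex-1), 34,920 (Ember-1), 34,890 (Larkspur-1), 33,470 (Larkspur-2), 33,362 (Ember-2), 32,430 (Apex-2)
The (k+1)-th unit-bid is $29,015.
Allocation: Apex 2, Ember 2, Larkspur 2, Stratus 2.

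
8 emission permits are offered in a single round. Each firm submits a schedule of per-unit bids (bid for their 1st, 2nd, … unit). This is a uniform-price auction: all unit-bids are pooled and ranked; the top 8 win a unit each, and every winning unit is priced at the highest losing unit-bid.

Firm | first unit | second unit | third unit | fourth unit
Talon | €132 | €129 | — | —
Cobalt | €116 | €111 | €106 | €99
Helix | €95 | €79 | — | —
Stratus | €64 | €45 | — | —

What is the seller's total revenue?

Total revenue: €512

Pooled unit-bids ranked (top 8): 132 (Talon-1), 129 (Talon-2), 116 (Cobalt-1), 111 (Cobalt-2), 106 (Cobalt-3), 99 (Cobalt-4), 95 (Helix-1), 79 (Helix-2)
The (k+1)-th unit-bid is €64.
Allocation: Cobalt 4, Helix 2, Talon 2. Every unit priced at €64.
Revenue = 8 × 64 = €512.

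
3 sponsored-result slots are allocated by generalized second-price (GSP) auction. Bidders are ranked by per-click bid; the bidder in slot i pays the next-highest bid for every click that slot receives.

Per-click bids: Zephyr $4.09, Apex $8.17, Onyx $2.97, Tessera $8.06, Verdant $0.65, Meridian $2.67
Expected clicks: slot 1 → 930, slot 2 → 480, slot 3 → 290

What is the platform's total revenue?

Total revenue: $10320.30

Per-click bids in order: $8.17 (Apex) > $8.06 (Tessera) > $4.09 (Zephyr) > $2.97 (Onyx) > …
Slot 1: Apex pays $8.06 × 930 = $7495.80
Slot 2: Tessera pays $4.09 × 480 = $1963.20
Slot 3: Zephyr pays $2.97 × 290 = $861.30
Total = $10320.30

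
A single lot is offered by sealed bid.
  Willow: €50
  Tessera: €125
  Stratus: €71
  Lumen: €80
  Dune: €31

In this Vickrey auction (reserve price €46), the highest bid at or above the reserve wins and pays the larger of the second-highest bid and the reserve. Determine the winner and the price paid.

Bids in order: 125 (Tessera) > 80 (Lumen) > 71 (Stratus) > 50 (Willow) > 31 (Dune)
Highest eligible bid: Tessera at €125.
max(second-highest €80, reserve €46) = €80; the reserve does not bind.

Tessera pays €80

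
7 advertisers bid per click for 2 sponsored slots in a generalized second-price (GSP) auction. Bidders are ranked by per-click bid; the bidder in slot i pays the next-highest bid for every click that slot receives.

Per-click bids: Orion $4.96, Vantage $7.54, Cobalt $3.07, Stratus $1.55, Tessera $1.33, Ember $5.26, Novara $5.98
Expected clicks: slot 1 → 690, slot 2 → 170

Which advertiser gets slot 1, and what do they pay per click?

Vantage; $5.98 per click

Ranked by bid: $7.54 (Vantage) > $5.98 (Novara) > $5.26 (Ember) > …
Slot 1 goes to the first-ranked bidder, Vantage, who pays the next bid down: $5.98/click.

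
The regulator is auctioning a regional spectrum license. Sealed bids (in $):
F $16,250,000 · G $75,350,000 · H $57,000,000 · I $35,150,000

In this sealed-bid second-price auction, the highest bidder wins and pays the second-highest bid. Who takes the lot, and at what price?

Sealed-bid second-price auction: the highest bidder wins and pays the second-highest bid.
Bids in order: 75,350,000 (G) > 57,000,000 (H) > 35,150,000 (I) > 16,250,000 (F)
Second-price: G pays H's bid of $57,000,000.

G pays $57,000,000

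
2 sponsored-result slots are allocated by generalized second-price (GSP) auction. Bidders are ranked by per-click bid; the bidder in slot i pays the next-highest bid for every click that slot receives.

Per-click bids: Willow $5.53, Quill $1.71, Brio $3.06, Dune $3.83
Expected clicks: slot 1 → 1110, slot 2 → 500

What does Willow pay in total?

Ranked by bid: $5.53 (Willow) > $3.83 (Dune) > $3.06 (Brio) > …
Willow holds slot 1 → pays next bid $3.83 × 1110 clicks = $4251.30.

Willow pays $4251.30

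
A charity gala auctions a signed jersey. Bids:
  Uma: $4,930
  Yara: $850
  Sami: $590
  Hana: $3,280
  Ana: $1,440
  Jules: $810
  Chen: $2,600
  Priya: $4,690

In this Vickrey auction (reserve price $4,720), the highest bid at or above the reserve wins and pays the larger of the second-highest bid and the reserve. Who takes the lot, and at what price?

Rule: the highest bid at or above the reserve wins and pays the larger of the second-highest bid and the reserve.
Bids in order: 4,930 (Uma) > 4,690 (Priya) > 3,280 (Hana) > 2,600 (Chen) > 1,440 (Ana) > 850 (Yara) > …
Highest eligible bid: Uma at $4,930.
max(second-highest $4,690, reserve $4,720) = $4,720.

Uma pays $4,720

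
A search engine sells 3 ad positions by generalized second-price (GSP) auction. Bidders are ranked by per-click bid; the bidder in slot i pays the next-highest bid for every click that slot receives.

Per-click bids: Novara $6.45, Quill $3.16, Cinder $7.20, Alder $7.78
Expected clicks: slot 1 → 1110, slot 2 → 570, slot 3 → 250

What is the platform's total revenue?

Total revenue: $12458.50

Sorting advertisers: $7.78 (Alder) > $7.20 (Cinder) > $6.45 (Novara) > $3.16 (Quill)
Slot 1: Alder pays $7.20 × 1110 = $7992.00
Slot 2: Cinder pays $6.45 × 570 = $3676.50
Slot 3: Novara pays $3.16 × 250 = $790.00
Total = $12458.50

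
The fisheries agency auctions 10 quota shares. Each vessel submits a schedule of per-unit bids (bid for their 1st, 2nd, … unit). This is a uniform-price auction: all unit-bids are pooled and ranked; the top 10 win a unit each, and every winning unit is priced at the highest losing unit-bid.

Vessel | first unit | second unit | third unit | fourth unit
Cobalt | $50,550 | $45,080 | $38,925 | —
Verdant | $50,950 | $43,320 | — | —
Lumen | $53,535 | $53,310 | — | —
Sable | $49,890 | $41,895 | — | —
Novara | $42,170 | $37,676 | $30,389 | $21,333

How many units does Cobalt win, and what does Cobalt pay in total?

Merging the schedules and taking the best 10: 53,535 (Lumen-1), 53,310 (Lumen-2), 50,950 (Verdant-1), 50,550 (Cobalt-1), 49,890 (Sable-1), 45,080 (Cobalt-2), 43,320 (Verdant-2), 42,170 (Novara-1), 41,895 (Sable-2), 38,925 (Cobalt-3)
First bid not allocated: $37,676.
Cobalt wins 3 unit(s) at $37,676 each.

Cobalt: 3 units, pays $113,028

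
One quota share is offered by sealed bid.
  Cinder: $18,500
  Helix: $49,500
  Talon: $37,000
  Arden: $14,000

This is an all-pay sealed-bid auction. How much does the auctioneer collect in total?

Total revenue: $119,000

Rule: the highest bidder wins the item, but every bidder pays their own bid.
Bids in order: 49,500 (Helix) > 37,000 (Talon) > 18,500 (Cinder) > 14,000 (Arden)
Helix wins with the top bid; all bids are sunk regardless.
Every bidder forfeits their bid regardless of winning.
Revenue = 18,500 + 49,500 + 37,000 + 14,000 = $119,000.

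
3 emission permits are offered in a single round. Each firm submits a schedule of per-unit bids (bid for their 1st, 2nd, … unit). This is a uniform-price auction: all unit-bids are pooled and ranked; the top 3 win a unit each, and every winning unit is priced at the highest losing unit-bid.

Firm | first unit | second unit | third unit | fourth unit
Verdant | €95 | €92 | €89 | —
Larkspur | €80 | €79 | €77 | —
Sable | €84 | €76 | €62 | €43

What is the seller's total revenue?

Total revenue: €252

All unit-bids, highest first — top 3: 95 (Verdant-1), 92 (Verdant-2), 89 (Verdant-3)
The (k+1)-th unit-bid is €84.
Allocation: Verdant 3. Every unit priced at €84.
Revenue = 3 × 84 = €252.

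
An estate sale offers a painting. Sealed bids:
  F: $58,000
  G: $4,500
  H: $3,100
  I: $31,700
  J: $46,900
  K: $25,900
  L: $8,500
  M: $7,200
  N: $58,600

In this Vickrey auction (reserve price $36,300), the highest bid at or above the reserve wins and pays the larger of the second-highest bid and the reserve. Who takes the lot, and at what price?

N pays $58,000

Rule: the highest bid at or above the reserve wins and pays the larger of the second-highest bid and the reserve.
Bids ranked: 58,600 (N) > 58,000 (F) > 46,900 (J) > 31,700 (I) > 25,900 (K) > 8,500 (L) > …
N has the top bid at or above the reserve ($58,600).
Second-highest bid $58,000 exceeds the reserve $36,300 → payment $58,000.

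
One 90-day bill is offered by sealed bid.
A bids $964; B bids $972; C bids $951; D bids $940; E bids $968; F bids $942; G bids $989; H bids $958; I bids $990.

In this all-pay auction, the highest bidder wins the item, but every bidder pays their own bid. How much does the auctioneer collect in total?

Bids ranked: 990 (I) > 989 (G) > 972 (B) > 968 (E) > 964 (A) > 958 (H) > …
I wins with the top bid; all bids are sunk regardless.
Every bidder forfeits their bid regardless of winning.
Revenue = 964 + 972 + 951 + 940 + 968 + 942 + 989 + 958 + 990 = $8,674.

Total revenue: $8,674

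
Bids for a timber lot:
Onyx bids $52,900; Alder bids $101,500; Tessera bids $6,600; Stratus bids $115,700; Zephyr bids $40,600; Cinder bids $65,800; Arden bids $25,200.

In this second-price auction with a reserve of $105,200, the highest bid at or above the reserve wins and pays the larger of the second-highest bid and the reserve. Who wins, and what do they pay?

Sorting bids: 115,700 (Stratus) > 101,500 (Alder) > 65,800 (Cinder) > 52,900 (Onyx) > 40,600 (Zephyr) > 25,200 (Arden) > …
Stratus has the top bid at or above the reserve ($115,700).
Second-highest bid $101,500 is below the reserve $105,200, so the reserve binds → payment $105,200.

Stratus pays $105,200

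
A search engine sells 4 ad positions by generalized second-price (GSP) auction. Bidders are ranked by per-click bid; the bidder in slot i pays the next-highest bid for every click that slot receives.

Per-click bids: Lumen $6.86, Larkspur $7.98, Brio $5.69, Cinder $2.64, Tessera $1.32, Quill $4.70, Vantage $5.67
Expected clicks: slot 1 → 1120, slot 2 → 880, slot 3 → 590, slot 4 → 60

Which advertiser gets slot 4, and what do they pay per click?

Sorting advertisers: $7.98 (Larkspur) > $6.86 (Lumen) > $5.69 (Brio) > $5.67 (Vantage) > $4.70 (Quill) > …
Slot 4 goes to the fourth-ranked bidder, Vantage, who pays the next bid down: $4.70/click.

Vantage; $4.70 per click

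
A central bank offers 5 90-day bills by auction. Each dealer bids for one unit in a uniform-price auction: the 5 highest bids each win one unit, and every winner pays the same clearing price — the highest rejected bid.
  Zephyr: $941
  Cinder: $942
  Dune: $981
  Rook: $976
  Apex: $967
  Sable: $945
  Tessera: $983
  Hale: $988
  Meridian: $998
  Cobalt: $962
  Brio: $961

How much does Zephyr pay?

Bids ranked high→low: 998 (Meridian), 988 (Hale), 983 (Tessera), 981 (Dune), 976 (Rook), 967 (Apex), 962 (Cobalt), …
Top 5: Meridian, Hale, Tessera, Dune, Rook.
Highest unsuccessful bid: $967 → clearing price.
Zephyr does not win → pays $0.

Zephyr pays $0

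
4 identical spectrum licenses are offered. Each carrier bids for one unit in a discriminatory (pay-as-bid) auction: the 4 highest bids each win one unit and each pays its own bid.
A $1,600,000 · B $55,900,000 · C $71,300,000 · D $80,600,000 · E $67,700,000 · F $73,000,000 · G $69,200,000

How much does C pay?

Sorting: 80,600,000 (D), 73,000,000 (F), 71,300,000 (C), 69,200,000 (G), 67,700,000 (E), 55,900,000 (B), …
Winners (4 units): D, F, C, G.
C wins → own bid $71,300,000.

C pays $71,300,000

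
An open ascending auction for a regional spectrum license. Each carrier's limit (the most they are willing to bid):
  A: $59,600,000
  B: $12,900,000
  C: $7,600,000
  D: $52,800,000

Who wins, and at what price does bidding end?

Limits ranked: 59,600,000 (A) > 52,800,000 (D) > 12,900,000 (B) > 7,600,000 (C)
Once the price passes $52,800,000, only A is left; the hammer falls at D's limit of $52,800,000.

A wins at $52,800,000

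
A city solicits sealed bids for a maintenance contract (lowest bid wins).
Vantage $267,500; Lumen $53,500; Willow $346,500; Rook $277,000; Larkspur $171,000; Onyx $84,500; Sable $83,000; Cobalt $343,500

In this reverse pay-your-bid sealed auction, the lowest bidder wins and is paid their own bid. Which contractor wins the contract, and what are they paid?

Lumen is paid $53,500

Bids ranked: 53,500 (Lumen) < 83,000 (Sable) < 84,500 (Onyx) < 171,000 (Larkspur) < 267,500 (Vantage) < 277,000 (Rook) < …
Lumen has the lowest bid and is paid exactly that: $53,500.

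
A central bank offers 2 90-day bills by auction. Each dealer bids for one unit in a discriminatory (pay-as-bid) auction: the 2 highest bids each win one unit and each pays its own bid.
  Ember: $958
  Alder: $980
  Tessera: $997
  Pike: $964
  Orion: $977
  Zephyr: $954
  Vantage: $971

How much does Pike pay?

Ordering the bids: 997 (Tessera), 980 (Alder), 977 (Orion), 971 (Vantage), …
Winners (2 units): Tessera, Alder.
Pike does not win → $0.

Pike pays $0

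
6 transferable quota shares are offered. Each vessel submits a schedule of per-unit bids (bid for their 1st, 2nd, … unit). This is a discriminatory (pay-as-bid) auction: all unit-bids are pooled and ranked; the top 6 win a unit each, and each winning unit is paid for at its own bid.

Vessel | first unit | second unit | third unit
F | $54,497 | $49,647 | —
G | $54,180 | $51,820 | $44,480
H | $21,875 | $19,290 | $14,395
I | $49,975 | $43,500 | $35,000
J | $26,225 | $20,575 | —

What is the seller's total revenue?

Pooled unit-bids ranked (top 6): 54,497 (F-1), 54,180 (G-1), 51,820 (G-2), 49,975 (I-1), 49,647 (F-2), 44,480 (G-3)
Next rejected bid: $43,500 (not a price — pay-as-bid).
Each winning unit pays its own bid.
Revenue = 54,497 + 54,180 + 51,820 + 49,975 + 49,647 + 44,480 = $304,599.

Total revenue: $304,599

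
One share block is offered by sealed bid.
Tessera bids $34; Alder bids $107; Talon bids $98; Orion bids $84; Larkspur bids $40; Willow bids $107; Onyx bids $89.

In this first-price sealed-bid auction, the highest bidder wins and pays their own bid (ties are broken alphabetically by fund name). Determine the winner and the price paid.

Rule: the highest bidder wins and pays their own bid.
Bids ranked: 107 (Alder) > 107 (Willow) > 98 (Talon) > 89 (Onyx) > 84 (Orion) > 40 (Larkspur) > …
Tie at $107 → Alder wins by tie-break.
Alder is highest → pays own bid, $107.

Alder pays $107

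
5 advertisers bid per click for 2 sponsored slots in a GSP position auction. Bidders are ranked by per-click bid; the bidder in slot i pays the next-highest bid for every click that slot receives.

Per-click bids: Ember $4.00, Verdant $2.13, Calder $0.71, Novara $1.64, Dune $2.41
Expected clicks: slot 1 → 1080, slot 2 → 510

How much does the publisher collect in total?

Sorting advertisers: $4.00 (Ember) > $2.41 (Dune) > $2.13 (Verdant) > …
Slot 1: Ember pays $2.41 × 1080 = $2602.80
Slot 2: Dune pays $2.13 × 510 = $1086.30
Total = $3689.10

Total revenue: $3689.10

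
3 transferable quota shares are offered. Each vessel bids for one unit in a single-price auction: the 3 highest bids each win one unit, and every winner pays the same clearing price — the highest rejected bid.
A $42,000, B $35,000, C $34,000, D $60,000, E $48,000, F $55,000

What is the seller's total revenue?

Total revenue: $126,000

Sorting: 60,000 (D), 55,000 (F), 48,000 (E), 42,000 (A), 35,000 (B), …
The 3 highest are D, F, E.
Highest unsuccessful bid: $42,000 → clearing price.
Total revenue = 3 × $42,000 = $126,000.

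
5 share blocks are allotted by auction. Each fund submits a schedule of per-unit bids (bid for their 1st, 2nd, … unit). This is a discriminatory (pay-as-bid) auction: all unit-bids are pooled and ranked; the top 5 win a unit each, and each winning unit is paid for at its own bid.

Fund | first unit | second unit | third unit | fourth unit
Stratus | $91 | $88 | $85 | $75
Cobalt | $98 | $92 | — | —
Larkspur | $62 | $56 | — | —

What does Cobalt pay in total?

All unit-bids, highest first — top 5: 98 (Cobalt-1), 92 (Cobalt-2), 91 (Stratus-1), 88 (Stratus-2), 85 (Stratus-3)
Next rejected bid: $75 (not a price — pay-as-bid).
Cobalt's winning unit-bids: 98 + 92 = $190.

Cobalt pays $190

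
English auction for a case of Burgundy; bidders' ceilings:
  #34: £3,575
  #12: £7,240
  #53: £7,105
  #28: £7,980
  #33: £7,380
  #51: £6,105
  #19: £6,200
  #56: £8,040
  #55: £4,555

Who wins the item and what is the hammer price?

#56 wins at £7,980

Rule: the price rises until one bidder remains; the winner pays the price at which the last rival dropped out.
Sorting limits: 8,040 (#56) > 7,980 (#28) > 7,380 (#33) > 7,240 (#12) > 7,105 (#53) > 6,200 (#19) > …
Bidding ends when #28 exits at £7,980; #56 takes it.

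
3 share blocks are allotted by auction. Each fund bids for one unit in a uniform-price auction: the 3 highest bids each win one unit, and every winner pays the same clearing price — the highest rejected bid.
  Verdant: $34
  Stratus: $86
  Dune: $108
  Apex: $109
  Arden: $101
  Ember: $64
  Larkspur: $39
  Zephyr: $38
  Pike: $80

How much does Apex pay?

Apex pays $86

Sorting: 109 (Apex), 108 (Dune), 101 (Arden), 86 (Stratus), 80 (Pike), …
Winners (3 units): Apex, Dune, Arden.
Clearing price = highest rejected bid = $86.
Apex wins → pays $86.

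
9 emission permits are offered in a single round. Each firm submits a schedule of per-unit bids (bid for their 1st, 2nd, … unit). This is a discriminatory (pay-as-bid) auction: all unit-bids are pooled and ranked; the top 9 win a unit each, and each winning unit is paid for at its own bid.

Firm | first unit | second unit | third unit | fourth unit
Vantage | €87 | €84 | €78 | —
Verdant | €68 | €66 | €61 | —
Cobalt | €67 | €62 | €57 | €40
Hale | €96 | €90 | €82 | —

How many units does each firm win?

Merging the schedules and taking the best 9: 96 (Hale-1), 90 (Hale-2), 87 (Vantage-1), 84 (Vantage-2), 82 (Hale-3), 78 (Vantage-3), 68 (Verdant-1), 67 (Cobalt-1), 66 (Verdant-2)
Next rejected bid: €62 (not a price — pay-as-bid).
Allocation: Cobalt 1, Hale 3, Vantage 3, Verdant 2.

Cobalt 1, Hale 3, Vantage 3, Verdant 2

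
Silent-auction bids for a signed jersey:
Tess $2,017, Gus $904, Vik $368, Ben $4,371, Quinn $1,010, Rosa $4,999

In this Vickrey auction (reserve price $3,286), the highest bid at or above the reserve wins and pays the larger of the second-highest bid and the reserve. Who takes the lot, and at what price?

Rosa pays $4,371

Vickrey auction (reserve price $3,286): the highest bid at or above the reserve wins and pays the larger of the second-highest bid and the reserve.
Bids ranked: 4,999 (Rosa) > 4,371 (Ben) > 2,017 (Tess) > 1,010 (Quinn) > 904 (Gus) > 368 (Vik)
Rosa has the top bid at or above the reserve ($4,999).
max(second-highest $4,371, reserve $3,286) = $4,371; the reserve does not bind.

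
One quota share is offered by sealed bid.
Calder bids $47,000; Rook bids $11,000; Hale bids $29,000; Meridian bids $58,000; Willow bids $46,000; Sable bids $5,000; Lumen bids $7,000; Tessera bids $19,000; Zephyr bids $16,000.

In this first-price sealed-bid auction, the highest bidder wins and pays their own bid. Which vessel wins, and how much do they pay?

Rule: the highest bidder wins and pays their own bid.
Bids ranked: 58,000 (Meridian) > 47,000 (Calder) > 46,000 (Willow) > 29,000 (Hale) > 19,000 (Tessera) > 16,000 (Zephyr) > …
Meridian has the highest bid and pays exactly that: $58,000.

Meridian pays $58,000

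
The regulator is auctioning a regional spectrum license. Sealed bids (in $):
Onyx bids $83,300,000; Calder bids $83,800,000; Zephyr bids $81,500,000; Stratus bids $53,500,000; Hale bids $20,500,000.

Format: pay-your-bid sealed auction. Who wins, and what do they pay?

Calder pays $83,800,000

Pay-your-bid sealed auction: the highest bidder wins and pays their own bid.
Bids in order: 83,800,000 (Calder) > 83,300,000 (Onyx) > 81,500,000 (Zephyr) > 53,500,000 (Stratus) > 20,500,000 (Hale)
First-price: Calder pays what they bid, $83,800,000.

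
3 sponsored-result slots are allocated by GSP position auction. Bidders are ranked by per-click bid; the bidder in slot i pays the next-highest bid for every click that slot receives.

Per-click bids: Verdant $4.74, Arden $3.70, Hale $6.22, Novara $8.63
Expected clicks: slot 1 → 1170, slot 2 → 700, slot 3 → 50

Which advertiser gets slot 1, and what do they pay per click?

Novara; $6.22 per click

Sorting advertisers: $8.63 (Novara) > $6.22 (Hale) > $4.74 (Verdant) > $3.70 (Arden)
Slot 1 goes to the first-ranked bidder, Novara, who pays the next bid down: $6.22/click.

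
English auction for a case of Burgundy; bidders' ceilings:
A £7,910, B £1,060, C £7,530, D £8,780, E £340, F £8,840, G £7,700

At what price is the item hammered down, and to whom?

Open ascending-bid auction: the price rises until one bidder remains; the winner pays the price at which the last rival dropped out.
Limits ranked: 8,840 (F) > 8,780 (D) > 7,910 (A) > 7,700 (G) > 7,530 (C) > 1,060 (B) > …
Bidding ends when D exits at £8,780; F takes it.

F wins at £8,780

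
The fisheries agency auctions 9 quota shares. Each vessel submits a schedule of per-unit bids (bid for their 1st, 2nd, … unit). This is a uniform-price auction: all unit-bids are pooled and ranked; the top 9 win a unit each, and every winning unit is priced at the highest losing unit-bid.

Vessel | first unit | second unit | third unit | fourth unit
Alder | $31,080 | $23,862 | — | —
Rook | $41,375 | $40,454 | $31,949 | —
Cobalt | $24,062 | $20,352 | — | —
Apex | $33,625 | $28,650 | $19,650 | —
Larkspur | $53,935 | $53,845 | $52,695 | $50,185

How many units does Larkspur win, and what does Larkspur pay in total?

Larkspur: 4 units, pays $114,600

Pooled unit-bids ranked (top 9): 53,935 (Larkspur-1), 53,845 (Larkspur-2), 52,695 (Larkspur-3), 50,185 (Larkspur-4), 41,375 (Rook-1), 40,454 (Rook-2), 33,625 (Apex-1), 31,949 (Rook-3), 31,080 (Alder-1)
The (k+1)-th unit-bid is $28,650.
Larkspur wins 4 unit(s) at $28,650 each.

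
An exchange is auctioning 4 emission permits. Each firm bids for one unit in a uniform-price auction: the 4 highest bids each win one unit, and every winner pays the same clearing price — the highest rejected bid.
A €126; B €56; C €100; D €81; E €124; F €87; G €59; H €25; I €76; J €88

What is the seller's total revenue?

Ordering the bids: 126 (A), 124 (E), 100 (C), 88 (J), 87 (F), 81 (D), …
Winners (4 units): A, E, C, J.
Clearing price = highest rejected bid = €87.
Total revenue = 4 × €87 = €348.

Total revenue: €348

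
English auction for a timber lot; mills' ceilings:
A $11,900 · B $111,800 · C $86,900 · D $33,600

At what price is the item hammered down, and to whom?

Limits ranked: 111,800 (B) > 86,900 (C) > 33,600 (D) > 11,900 (A)
Bidding ends when C exits at $86,900; B takes it.

B wins at $86,900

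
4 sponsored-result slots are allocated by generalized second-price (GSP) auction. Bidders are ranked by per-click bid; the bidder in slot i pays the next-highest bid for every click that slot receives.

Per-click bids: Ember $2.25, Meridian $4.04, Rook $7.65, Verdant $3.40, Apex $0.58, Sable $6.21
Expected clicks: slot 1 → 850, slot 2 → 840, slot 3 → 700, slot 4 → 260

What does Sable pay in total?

Sable pays $3393.60

Ranked by bid: $7.65 (Rook) > $6.21 (Sable) > $4.04 (Meridian) > $3.40 (Verdant) > $2.25 (Ember) > …
Sable holds slot 2 → pays next bid $4.04 × 840 clicks = $3393.60.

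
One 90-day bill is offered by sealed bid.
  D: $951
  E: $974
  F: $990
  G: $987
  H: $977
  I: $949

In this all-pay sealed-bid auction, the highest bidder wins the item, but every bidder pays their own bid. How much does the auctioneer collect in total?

Sorting bids: 990 (F) > 987 (G) > 977 (H) > 974 (E) > 951 (D) > 949 (I)
F wins with the top bid; all bids are sunk regardless.
Every bidder forfeits their bid regardless of winning.
Revenue = 951 + 974 + 990 + 987 + 977 + 949 = $5,828.

Total revenue: $5,828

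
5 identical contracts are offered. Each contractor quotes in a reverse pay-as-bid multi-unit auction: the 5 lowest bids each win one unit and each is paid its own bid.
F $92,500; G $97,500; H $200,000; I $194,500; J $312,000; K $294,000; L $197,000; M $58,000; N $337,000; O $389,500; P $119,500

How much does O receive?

O is paid $0

Sorting: 58,000 (M), 92,500 (F), 97,500 (G), 119,500 (P), 194,500 (I), 197,000 (L), 200,000 (H), …
Winners (5 units): M, F, G, P, I.
O does not win → $0.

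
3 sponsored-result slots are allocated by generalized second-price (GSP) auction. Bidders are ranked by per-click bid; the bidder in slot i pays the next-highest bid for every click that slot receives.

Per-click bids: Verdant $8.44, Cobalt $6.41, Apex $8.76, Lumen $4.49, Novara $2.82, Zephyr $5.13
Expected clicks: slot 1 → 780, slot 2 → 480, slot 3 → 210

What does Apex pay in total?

Apex pays $6583.20

Per-click bids in order: $8.76 (Apex) > $8.44 (Verdant) > $6.41 (Cobalt) > $5.13 (Zephyr) > …
Apex holds slot 1 → pays next bid $8.44 × 780 clicks = $6583.20.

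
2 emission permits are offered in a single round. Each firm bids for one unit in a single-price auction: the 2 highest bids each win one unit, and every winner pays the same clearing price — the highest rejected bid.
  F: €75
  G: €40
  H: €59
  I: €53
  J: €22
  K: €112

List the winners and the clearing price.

K, F; each pays €59

Sorting: 112 (K), 75 (F), 59 (H), 53 (I), …
The 2 highest are K, F.
Highest unsuccessful bid: €59 → clearing price.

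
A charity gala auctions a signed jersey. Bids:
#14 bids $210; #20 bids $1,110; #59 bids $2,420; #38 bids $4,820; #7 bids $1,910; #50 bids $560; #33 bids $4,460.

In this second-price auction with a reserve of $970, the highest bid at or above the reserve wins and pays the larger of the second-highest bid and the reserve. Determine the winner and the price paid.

Bids in order: 4,820 (#38) > 4,460 (#33) > 2,420 (#59) > 1,910 (#7) > 1,110 (#20) > 560 (#50) > …
Highest eligible bid: #38 at $4,820.
max(second-highest $4,460, reserve $970) = $4,460; the reserve does not bind.

#38 pays $4,460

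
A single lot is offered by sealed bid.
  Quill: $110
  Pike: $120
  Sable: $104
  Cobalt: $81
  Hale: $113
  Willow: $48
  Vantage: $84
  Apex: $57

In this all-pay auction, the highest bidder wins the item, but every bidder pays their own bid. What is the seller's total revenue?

Rule: the highest bidder wins the item, but every bidder pays their own bid.
Bids ranked: 120 (Pike) > 113 (Hale) > 110 (Quill) > 104 (Sable) > 84 (Vantage) > 81 (Cobalt) > …
Pike wins with the top bid; all bids are sunk regardless.
Every bidder forfeits their bid regardless of winning.
Revenue = 110 + 120 + 104 + 81 + 113 + 48 + 84 + 57 = $717.

Total revenue: $717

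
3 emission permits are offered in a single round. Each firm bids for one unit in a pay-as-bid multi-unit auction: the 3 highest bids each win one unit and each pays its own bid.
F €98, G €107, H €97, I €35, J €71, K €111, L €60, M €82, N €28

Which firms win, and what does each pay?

Sorting: 111 (K), 107 (G), 98 (F), 97 (H), 82 (M), …
Winners (3 units): K, G, F.
Each winner pays its own bid: K €111, G €107, F €98.

K €111, G €107, F €98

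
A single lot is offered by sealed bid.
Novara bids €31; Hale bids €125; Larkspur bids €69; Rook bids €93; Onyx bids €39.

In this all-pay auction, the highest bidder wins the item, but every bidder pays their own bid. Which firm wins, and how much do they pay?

Hale pays €125

All-pay auction: the highest bidder wins the item, but every bidder pays their own bid.
Bids ranked: 125 (Hale) > 93 (Rook) > 69 (Larkspur) > 39 (Onyx) > 31 (Novara)
Hale is highest and takes the item; every bidder forfeits their bid.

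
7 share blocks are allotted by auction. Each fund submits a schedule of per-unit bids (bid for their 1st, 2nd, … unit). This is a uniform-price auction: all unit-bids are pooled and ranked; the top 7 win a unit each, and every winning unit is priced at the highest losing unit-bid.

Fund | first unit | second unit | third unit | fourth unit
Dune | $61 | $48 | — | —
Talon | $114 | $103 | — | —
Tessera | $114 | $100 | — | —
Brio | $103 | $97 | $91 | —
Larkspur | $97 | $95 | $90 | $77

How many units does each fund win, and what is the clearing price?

Brio 2, Larkspur 1, Talon 2, Tessera 2; clearing price $95

All unit-bids, highest first — top 7: 114 (Talon-1), 114 (Tessera-1), 103 (Talon-2), 103 (Brio-1), 100 (Tessera-2), 97 (Brio-2), 97 (Larkspur-1)
Highest rejected unit-bid = $95.
Allocation: Brio 2, Larkspur 1, Talon 2, Tessera 2.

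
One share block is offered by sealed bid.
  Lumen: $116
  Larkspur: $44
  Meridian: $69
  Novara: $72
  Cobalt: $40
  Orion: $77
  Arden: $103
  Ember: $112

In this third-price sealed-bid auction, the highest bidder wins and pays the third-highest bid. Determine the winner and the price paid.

Lumen pays $103

Bids ranked: 116 (Lumen) > 112 (Ember) > 103 (Arden) > 77 (Orion) > 72 (Novara) > 69 (Meridian) > …
Lumen wins; payment is bid #3 in the ranking = $103.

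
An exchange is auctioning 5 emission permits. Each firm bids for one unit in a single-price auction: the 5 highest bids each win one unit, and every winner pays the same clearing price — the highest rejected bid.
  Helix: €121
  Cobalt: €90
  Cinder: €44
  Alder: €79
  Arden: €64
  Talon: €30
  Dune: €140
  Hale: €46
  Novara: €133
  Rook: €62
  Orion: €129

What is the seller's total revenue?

Ordering the bids: 140 (Dune), 133 (Novara), 129 (Orion), 121 (Helix), 90 (Cobalt), 79 (Alder), 64 (Arden), …
The 5 highest are Dune, Novara, Orion, Helix, Cobalt.
Clearing price = highest rejected bid = €79.
Total revenue = 5 × €79 = €395.

Total revenue: €395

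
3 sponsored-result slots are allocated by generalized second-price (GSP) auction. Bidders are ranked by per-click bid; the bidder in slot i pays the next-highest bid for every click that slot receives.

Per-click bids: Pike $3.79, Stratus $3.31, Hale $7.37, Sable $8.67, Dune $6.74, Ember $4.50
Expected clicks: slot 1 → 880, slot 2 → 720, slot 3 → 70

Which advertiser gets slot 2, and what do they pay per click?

Hale; $6.74 per click

Per-click bids in order: $8.67 (Sable) > $7.37 (Hale) > $6.74 (Dune) > $4.50 (Ember) > …
Slot 2 goes to the second-ranked bidder, Hale, who pays the next bid down: $6.74/click.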